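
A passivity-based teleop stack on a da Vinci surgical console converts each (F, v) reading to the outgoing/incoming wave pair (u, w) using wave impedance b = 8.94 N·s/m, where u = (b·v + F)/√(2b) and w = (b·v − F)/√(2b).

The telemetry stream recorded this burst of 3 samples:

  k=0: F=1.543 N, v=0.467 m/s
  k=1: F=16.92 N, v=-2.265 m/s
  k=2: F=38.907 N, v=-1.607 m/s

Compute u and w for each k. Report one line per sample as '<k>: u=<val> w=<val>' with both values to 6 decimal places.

0: u=1.352256 w=0.622442
1: u=-0.787305 w=-8.790191
2: u=5.803610 w=-12.598769

k=0: b·v=8.94×0.467=4.174980; √(2b)=4.228475; u=(4.174980+1.543)/4.228475=1.352256, w=(4.174980−1.543)/4.228475=0.622442
k=1: b·v=8.94×(-2.265)=-20.249100; √(2b)=4.228475; u=(-20.249100+16.92)/4.228475=-0.787305, w=(-20.249100−16.92)/4.228475=-8.790191
k=2: b·v=8.94×(-1.607)=-14.366580; √(2b)=4.228475; u=(-14.366580+38.907)/4.228475=5.803610, w=(-14.366580−38.907)/4.228475=-12.598769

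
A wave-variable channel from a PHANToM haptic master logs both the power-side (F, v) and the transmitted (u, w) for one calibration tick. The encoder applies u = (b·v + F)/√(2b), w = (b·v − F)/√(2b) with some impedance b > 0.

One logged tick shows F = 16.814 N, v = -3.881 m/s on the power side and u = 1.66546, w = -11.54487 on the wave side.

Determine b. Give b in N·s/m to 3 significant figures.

u + w = -9.8794;  u + w = √(2b)·v, so √(2b) = -9.8794/(-3.881) = 2.5456.
b = (√(2b))²/2 = 6.4800/2 = 3.2400.
(Check via u − w = 2F/√(2b): u − w = 13.2103, 2F/√(2b) = 13.2103.)

b = 3.24 N·s/m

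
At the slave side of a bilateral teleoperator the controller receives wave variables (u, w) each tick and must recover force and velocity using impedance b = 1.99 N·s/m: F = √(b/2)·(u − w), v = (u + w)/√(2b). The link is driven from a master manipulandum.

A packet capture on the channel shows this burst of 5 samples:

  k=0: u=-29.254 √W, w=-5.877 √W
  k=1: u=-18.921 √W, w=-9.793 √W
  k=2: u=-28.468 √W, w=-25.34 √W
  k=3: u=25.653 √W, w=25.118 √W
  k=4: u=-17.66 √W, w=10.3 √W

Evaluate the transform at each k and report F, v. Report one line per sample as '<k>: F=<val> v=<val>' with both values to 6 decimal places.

0: F=-23.318484 v=-17.609579
1: F=-9.105151 v=-14.393028
2: F=-3.120170 v=-26.971513
3: F=0.533661 v=25.449203
4: F=-27.890012 v=-3.689235

k=0: u−w=-23.377000, u+w=-35.131000; √(b/2)=0.997497, √(2b)=1.994994; F=0.997497×(-23.377)=-23.318484, v=-35.131000/1.994994=-17.609579
k=1: u−w=-9.128000, u+w=-28.714000; √(b/2)=0.997497, √(2b)=1.994994; F=0.997497×(-9.128)=-9.105151, v=-28.714000/1.994994=-14.393028
k=2: u−w=-3.128000, u+w=-53.808000; √(b/2)=0.997497, √(2b)=1.994994; F=0.997497×(-3.128)=-3.120170, v=-53.808000/1.994994=-26.971513
k=3: u−w=0.535000, u+w=50.771000; √(b/2)=0.997497, √(2b)=1.994994; F=0.997497×0.535=0.533661, v=50.771000/1.994994=25.449203
k=4: u−w=-27.960000, u+w=-7.360000; √(b/2)=0.997497, √(2b)=1.994994; F=0.997497×(-27.96)=-27.890012, v=-7.360000/1.994994=-3.689235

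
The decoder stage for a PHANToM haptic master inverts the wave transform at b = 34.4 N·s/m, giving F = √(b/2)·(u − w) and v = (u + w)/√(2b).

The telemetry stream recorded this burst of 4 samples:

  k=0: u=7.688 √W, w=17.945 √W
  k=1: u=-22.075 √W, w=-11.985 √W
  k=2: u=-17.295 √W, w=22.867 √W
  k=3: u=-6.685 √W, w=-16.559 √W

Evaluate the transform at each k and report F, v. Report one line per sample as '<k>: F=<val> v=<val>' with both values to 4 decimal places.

0: F=-42.5387 v=3.0903
1: F=-41.8461 v=-4.1063
2: F=-166.5634 v=0.6718
3: F=40.9503 v=-2.8023

k=0: u−w=-10.2570, u+w=25.6330; √(b/2)=4.1473, √(2b)=8.2946; F=4.1473×(-10.257)=-42.5387, v=25.6330/8.2946=3.0903
k=1: u−w=-10.0900, u+w=-34.0600; √(b/2)=4.1473, √(2b)=8.2946; F=4.1473×(-10.09)=-41.8461, v=-34.0600/8.2946=-4.1063
k=2: u−w=-40.1620, u+w=5.5720; √(b/2)=4.1473, √(2b)=8.2946; F=4.1473×(-40.162)=-166.5634, v=5.5720/8.2946=0.6718
k=3: u−w=9.8740, u+w=-23.2440; √(b/2)=4.1473, √(2b)=8.2946; F=4.1473×9.874=40.9503, v=-23.2440/8.2946=-2.8023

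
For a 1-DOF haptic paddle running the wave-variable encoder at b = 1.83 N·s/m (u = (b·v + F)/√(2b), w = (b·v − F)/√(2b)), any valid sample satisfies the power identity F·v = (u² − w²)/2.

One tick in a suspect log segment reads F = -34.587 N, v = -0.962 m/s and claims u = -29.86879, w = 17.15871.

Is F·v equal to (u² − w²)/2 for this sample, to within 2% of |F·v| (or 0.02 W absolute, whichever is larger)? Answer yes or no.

no

F·v = (-34.587)×(-0.962) = 33.2727 W.
(u² − w²)/2 = (892.1446 − 294.4213)/2 = 298.8616 W.
|Δ| = 265.5889;  2% of max(1, |F·v|) = 0.6655.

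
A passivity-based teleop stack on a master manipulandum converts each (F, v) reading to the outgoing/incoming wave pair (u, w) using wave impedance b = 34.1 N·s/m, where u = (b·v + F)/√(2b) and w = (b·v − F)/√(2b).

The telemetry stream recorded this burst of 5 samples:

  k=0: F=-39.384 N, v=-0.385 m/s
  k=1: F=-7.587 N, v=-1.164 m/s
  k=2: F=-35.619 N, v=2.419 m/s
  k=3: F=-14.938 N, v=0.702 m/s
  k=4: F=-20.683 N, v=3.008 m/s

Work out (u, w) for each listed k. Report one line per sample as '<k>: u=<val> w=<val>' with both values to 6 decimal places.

0: u=-6.358732 w=3.179275
1: u=-5.725056 w=-3.887639
2: u=5.675349 w=14.301549
3: u=1.089833 w=4.707514
4: u=9.916025 w=14.925029

k=0: b·v=34.1×(-0.385)=-13.128500; √(2b)=8.258329; u=(-13.128500+(-39.384))/8.258329=-6.358732, w=(-13.128500−(-39.384))/8.258329=3.179275
k=1: b·v=34.1×(-1.164)=-39.692400; √(2b)=8.258329; u=(-39.692400+(-7.587))/8.258329=-5.725056, w=(-39.692400−(-7.587))/8.258329=-3.887639
k=2: b·v=34.1×2.419=82.487900; √(2b)=8.258329; u=(82.487900+(-35.619))/8.258329=5.675349, w=(82.487900−(-35.619))/8.258329=14.301549
k=3: b·v=34.1×0.702=23.938200; √(2b)=8.258329; u=(23.938200+(-14.938))/8.258329=1.089833, w=(23.938200−(-14.938))/8.258329=4.707514
k=4: b·v=34.1×3.008=102.572800; √(2b)=8.258329; u=(102.572800+(-20.683))/8.258329=9.916025, w=(102.572800−(-20.683))/8.258329=14.925029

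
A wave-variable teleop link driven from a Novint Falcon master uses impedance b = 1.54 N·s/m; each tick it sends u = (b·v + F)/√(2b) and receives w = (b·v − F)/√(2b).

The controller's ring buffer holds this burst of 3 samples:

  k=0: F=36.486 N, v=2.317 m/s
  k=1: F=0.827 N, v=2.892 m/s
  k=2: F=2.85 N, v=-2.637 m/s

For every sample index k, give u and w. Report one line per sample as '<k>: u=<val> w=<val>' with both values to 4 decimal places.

0: u=22.8230 w=-18.7567
1: u=3.0089 w=2.0665
2: u=-0.6900 w=-3.9379

k=0: b·v=1.54×2.317=3.5682; √(2b)=1.7550; u=(3.5682+36.486)/1.7550=22.8230, w=(3.5682−36.486)/1.7550=-18.7567
k=1: b·v=1.54×2.892=4.4537; √(2b)=1.7550; u=(4.4537+0.827)/1.7550=3.0089, w=(4.4537−0.827)/1.7550=2.0665
k=2: b·v=1.54×(-2.637)=-4.0610; √(2b)=1.7550; u=(-4.0610+2.85)/1.7550=-0.6900, w=(-4.0610−2.85)/1.7550=-3.9379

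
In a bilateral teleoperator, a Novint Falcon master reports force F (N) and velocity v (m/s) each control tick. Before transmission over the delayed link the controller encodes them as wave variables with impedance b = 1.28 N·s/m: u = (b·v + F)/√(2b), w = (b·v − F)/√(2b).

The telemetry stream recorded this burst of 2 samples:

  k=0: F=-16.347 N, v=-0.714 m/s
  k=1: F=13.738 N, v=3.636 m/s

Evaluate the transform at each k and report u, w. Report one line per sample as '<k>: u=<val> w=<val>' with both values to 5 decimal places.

k=0: b·v=1.28×(-0.714)=-0.91392; √(2b)=1.60000; u=(-0.91392+(-16.347))/1.60000=-10.78808, w=(-0.91392−(-16.347))/1.60000=9.64568
k=1: b·v=1.28×3.636=4.65408; √(2b)=1.60000; u=(4.65408+13.738)/1.60000=11.49505, w=(4.65408−13.738)/1.60000=-5.67745

0: u=-10.78808 w=9.64568
1: u=11.49505 w=-5.67745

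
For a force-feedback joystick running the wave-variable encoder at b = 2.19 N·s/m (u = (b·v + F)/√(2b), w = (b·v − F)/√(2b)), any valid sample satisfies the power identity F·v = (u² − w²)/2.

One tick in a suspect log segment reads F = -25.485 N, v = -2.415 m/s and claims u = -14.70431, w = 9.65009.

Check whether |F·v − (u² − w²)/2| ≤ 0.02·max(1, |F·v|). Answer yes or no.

yes

F·v = (-25.485)×(-2.415) = 61.54628 W.
(u² − w²)/2 = (216.21673 − 93.12424)/2 = 61.54625 W.
|Δ| = 0.00003;  2% of max(1, |F·v|) = 1.23093.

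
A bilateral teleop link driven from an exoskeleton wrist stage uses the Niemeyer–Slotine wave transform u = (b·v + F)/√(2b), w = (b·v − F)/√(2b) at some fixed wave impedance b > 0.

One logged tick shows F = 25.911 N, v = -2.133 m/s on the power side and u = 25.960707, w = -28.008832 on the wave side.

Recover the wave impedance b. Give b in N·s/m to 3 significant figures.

b = 0.461 N·s/m

u + w = -2.048125;  u + w = √(2b)·v, so √(2b) = -2.048125/(-2.133) = 0.960209.
b = (√(2b))²/2 = 0.922001/2 = 0.461000.
(Check via u − w = 2F/√(2b): u − w = 53.969539, 2F/√(2b) = 53.969521.)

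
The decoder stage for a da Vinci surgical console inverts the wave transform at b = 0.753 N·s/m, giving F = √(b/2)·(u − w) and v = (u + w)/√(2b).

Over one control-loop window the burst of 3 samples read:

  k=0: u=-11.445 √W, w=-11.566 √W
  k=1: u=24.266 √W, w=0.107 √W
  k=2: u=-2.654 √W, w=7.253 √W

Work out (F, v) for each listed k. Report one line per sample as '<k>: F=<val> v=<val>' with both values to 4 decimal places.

0: F=0.0742 v=-18.7509
1: F=14.8239 v=19.8608
2: F=-6.0789 v=3.7476

k=0: u−w=0.1210, u+w=-23.0110; √(b/2)=0.6136, √(2b)=1.2272; F=0.6136×0.121=0.0742, v=-23.0110/1.2272=-18.7509
k=1: u−w=24.1590, u+w=24.3730; √(b/2)=0.6136, √(2b)=1.2272; F=0.6136×24.159=14.8239, v=24.3730/1.2272=19.8608
k=2: u−w=-9.9070, u+w=4.5990; √(b/2)=0.6136, √(2b)=1.2272; F=0.6136×(-9.907)=-6.0789, v=4.5990/1.2272=3.7476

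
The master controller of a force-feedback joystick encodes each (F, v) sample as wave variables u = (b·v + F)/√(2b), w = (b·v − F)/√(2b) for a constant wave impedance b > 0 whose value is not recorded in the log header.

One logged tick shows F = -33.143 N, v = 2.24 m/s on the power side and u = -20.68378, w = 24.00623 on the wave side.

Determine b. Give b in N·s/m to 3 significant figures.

b = 1.1 N·s/m

u + w = 3.3224;  u + w = √(2b)·v, so √(2b) = 3.3224/2.24 = 1.4832.
b = (√(2b))²/2 = 2.2000/2 = 1.1000.
(Check via u − w = 2F/√(2b): u − w = -44.6900, 2F/√(2b) = -44.6901.)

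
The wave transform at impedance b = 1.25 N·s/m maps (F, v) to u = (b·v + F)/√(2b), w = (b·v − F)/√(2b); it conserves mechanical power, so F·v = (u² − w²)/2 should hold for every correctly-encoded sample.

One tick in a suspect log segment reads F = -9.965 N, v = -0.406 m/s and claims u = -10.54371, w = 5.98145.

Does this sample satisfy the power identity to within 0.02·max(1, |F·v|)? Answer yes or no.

F·v = (-9.965)×(-0.406) = 4.04579 W.
(u² − w²)/2 = (111.16982 − 35.77774)/2 = 37.69604 W.
|Δ| = 33.65025;  2% of max(1, |F·v|) = 0.08092.

no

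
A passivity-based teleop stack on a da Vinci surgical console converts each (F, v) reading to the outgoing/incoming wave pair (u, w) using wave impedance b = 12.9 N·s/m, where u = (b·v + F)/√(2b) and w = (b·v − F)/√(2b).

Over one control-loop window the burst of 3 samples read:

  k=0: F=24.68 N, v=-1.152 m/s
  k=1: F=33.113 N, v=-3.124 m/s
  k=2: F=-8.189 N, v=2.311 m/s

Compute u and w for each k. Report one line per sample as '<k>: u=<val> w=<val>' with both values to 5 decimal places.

0: u=1.93315 w=-7.78459
1: u=-1.41486 w=-14.45309
2: u=4.25700 w=7.48142

k=0: b·v=12.9×(-1.152)=-14.86080; √(2b)=5.07937; u=(-14.86080+24.68)/5.07937=1.93315, w=(-14.86080−24.68)/5.07937=-7.78459
k=1: b·v=12.9×(-3.124)=-40.29960; √(2b)=5.07937; u=(-40.29960+33.113)/5.07937=-1.41486, w=(-40.29960−33.113)/5.07937=-14.45309
k=2: b·v=12.9×2.311=29.81190; √(2b)=5.07937; u=(29.81190+(-8.189))/5.07937=4.25700, w=(29.81190−(-8.189))/5.07937=7.48142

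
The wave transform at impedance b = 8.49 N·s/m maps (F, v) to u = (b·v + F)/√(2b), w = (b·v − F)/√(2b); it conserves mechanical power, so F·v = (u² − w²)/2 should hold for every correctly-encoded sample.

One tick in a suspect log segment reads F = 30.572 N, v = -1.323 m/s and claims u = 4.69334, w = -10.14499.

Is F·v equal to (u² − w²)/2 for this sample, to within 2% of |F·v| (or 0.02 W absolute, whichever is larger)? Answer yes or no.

yes

F·v = 30.572×(-1.323) = -40.4468 W.
(u² − w²)/2 = (22.0274 − 102.9208)/2 = -40.4467 W.
|Δ| = 0.0001;  2% of max(1, |F·v|) = 0.8089.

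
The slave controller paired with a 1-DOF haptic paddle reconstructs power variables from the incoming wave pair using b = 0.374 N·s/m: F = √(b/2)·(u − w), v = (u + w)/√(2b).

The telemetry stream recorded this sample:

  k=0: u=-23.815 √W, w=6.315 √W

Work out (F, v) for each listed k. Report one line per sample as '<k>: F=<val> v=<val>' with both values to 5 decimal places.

0: F=-13.02927 v=-20.23426

k=0: u−w=-30.13000, u+w=-17.50000; √(b/2)=0.43243, √(2b)=0.86487; F=0.43243×(-30.13)=-13.02927, v=-17.50000/0.86487=-20.23426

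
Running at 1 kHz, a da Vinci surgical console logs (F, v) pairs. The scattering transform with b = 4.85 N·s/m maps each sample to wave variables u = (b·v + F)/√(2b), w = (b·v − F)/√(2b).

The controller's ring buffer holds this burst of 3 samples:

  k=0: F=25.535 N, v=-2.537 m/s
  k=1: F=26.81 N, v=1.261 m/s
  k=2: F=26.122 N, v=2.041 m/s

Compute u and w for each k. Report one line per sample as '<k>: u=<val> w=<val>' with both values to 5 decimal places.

0: u=4.24807 w=-12.14952
1: u=10.57185 w=-6.64449
2: u=11.56560 w=-5.20894

k=0: b·v=4.85×(-2.537)=-12.30445; √(2b)=3.11448; u=(-12.30445+25.535)/3.11448=4.24807, w=(-12.30445−25.535)/3.11448=-12.14952
k=1: b·v=4.85×1.261=6.11585; √(2b)=3.11448; u=(6.11585+26.81)/3.11448=10.57185, w=(6.11585−26.81)/3.11448=-6.64449
k=2: b·v=4.85×2.041=9.89885; √(2b)=3.11448; u=(9.89885+26.122)/3.11448=11.56560, w=(9.89885−26.122)/3.11448=-5.20894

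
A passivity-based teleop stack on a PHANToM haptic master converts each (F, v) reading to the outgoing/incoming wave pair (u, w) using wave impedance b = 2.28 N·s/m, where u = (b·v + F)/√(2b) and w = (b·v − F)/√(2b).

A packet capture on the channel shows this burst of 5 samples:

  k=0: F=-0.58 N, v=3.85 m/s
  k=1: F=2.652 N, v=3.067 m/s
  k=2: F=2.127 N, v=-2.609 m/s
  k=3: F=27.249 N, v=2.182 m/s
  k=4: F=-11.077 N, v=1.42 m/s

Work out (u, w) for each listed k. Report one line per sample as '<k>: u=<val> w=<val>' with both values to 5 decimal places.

0: u=3.83907 w=4.38229
1: u=4.51657 w=2.03275
2: u=-1.78959 w=-3.78171
3: u=15.09025 w=-10.43077
4: u=-3.67114 w=6.70343

k=0: b·v=2.28×3.85=8.77800; √(2b)=2.13542; u=(8.77800+(-0.58))/2.13542=3.83907, w=(8.77800−(-0.58))/2.13542=4.38229
k=1: b·v=2.28×3.067=6.99276; √(2b)=2.13542; u=(6.99276+2.652)/2.13542=4.51657, w=(6.99276−2.652)/2.13542=2.03275
k=2: b·v=2.28×(-2.609)=-5.94852; √(2b)=2.13542; u=(-5.94852+2.127)/2.13542=-1.78959, w=(-5.94852−2.127)/2.13542=-3.78171
k=3: b·v=2.28×2.182=4.97496; √(2b)=2.13542; u=(4.97496+27.249)/2.13542=15.09025, w=(4.97496−27.249)/2.13542=-10.43077
k=4: b·v=2.28×1.42=3.23760; √(2b)=2.13542; u=(3.23760+(-11.077))/2.13542=-3.67114, w=(3.23760−(-11.077))/2.13542=6.70343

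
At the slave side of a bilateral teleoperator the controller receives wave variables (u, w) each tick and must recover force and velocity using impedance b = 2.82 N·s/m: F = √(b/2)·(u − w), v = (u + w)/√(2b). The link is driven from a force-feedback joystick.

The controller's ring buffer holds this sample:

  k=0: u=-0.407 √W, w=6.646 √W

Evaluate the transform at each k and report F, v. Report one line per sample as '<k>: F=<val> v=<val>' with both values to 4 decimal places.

0: F=-8.3750 v=2.6271

k=0: u−w=-7.0530, u+w=6.2390; √(b/2)=1.1874, √(2b)=2.3749; F=1.1874×(-7.053)=-8.3750, v=6.2390/2.3749=2.6271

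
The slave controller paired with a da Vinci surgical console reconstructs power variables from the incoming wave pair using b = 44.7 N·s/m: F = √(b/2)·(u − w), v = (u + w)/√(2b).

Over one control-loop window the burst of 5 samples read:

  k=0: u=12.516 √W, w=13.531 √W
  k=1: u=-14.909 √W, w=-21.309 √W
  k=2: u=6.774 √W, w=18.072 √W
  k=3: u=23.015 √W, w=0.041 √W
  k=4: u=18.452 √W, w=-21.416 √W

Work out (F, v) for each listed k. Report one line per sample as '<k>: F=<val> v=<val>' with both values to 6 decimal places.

0: F=-4.798492 v=2.754793
1: F=30.256503 v=-3.830502
2: F=-53.412184 v=2.627772
3: F=108.611392 v=2.438458
4: F=188.479106 v=-0.313480

k=0: u−w=-1.015000, u+w=26.047000; √(b/2)=4.727579, √(2b)=9.455157; F=4.727579×(-1.015)=-4.798492, v=26.047000/9.455157=2.754793
k=1: u−w=6.400000, u+w=-36.218000; √(b/2)=4.727579, √(2b)=9.455157; F=4.727579×6.4=30.256503, v=-36.218000/9.455157=-3.830502
k=2: u−w=-11.298000, u+w=24.846000; √(b/2)=4.727579, √(2b)=9.455157; F=4.727579×(-11.298)=-53.412184, v=24.846000/9.455157=2.627772
k=3: u−w=22.974000, u+w=23.056000; √(b/2)=4.727579, √(2b)=9.455157; F=4.727579×22.974=108.611392, v=23.056000/9.455157=2.438458
k=4: u−w=39.868000, u+w=-2.964000; √(b/2)=4.727579, √(2b)=9.455157; F=4.727579×39.868=188.479106, v=-2.964000/9.455157=-0.313480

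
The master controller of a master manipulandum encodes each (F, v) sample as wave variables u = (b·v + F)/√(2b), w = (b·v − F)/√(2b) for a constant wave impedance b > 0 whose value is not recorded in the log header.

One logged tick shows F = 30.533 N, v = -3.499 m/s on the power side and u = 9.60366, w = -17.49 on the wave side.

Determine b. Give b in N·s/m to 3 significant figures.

u + w = -7.8863;  u + w = √(2b)·v, so √(2b) = -7.8863/(-3.499) = 2.2539.
b = (√(2b))²/2 = 5.0800/2 = 2.5400.
(Check via u − w = 2F/√(2b): u − w = 27.0937, 2F/√(2b) = 27.0937.)

b = 2.54 N·s/m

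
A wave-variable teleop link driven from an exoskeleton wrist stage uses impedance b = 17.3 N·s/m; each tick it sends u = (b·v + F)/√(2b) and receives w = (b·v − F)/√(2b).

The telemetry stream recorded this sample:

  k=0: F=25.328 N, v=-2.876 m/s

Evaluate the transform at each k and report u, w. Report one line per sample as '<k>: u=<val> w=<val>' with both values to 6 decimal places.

0: u=-4.152681 w=-12.764459

k=0: b·v=17.3×(-2.876)=-49.754800; √(2b)=5.882176; u=(-49.754800+25.328)/5.882176=-4.152681, w=(-49.754800−25.328)/5.882176=-12.764459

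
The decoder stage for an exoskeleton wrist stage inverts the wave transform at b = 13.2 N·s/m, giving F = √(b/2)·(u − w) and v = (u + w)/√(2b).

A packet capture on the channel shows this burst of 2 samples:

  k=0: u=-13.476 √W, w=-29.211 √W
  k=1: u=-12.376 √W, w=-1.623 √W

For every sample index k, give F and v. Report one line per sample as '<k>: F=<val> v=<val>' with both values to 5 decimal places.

k=0: u−w=15.73500, u+w=-42.68700; √(b/2)=2.56905, √(2b)=5.13809; F=2.56905×15.735=40.42395, v=-42.68700/5.13809=-8.30795
k=1: u−w=-10.75300, u+w=-13.99900; √(b/2)=2.56905, √(2b)=5.13809; F=2.56905×(-10.753)=-27.62496, v=-13.99900/5.13809=-2.72455

0: F=40.42395 v=-8.30795
1: F=-27.62496 v=-2.72455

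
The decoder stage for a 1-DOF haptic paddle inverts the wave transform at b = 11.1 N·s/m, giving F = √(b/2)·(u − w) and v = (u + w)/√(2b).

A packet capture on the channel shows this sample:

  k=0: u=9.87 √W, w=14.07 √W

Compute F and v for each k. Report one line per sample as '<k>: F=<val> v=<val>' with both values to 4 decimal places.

0: F=-9.8945 v=5.0810

k=0: u−w=-4.2000, u+w=23.9400; √(b/2)=2.3558, √(2b)=4.7117; F=2.3558×(-4.2)=-9.8945, v=23.9400/4.7117=5.0810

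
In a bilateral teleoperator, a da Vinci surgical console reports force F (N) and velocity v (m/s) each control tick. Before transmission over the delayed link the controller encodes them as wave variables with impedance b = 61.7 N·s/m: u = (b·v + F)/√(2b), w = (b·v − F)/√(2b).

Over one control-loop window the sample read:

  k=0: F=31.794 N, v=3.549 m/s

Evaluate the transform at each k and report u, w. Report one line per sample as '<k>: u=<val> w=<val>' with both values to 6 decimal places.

0: u=22.574250 w=16.850013

k=0: b·v=61.7×3.549=218.973300; √(2b)=11.108555; u=(218.973300+31.794)/11.108555=22.574250, w=(218.973300−31.794)/11.108555=16.850013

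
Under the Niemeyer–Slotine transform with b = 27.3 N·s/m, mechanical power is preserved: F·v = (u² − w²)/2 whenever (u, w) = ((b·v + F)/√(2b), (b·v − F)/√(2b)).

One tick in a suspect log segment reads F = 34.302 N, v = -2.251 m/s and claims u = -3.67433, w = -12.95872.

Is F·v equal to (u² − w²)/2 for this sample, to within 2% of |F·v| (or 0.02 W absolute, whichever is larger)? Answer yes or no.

yes

F·v = 34.302×(-2.251) = -77.21380 W.
(u² − w²)/2 = (13.50070 − 167.92842)/2 = -77.21386 W.
|Δ| = 0.00006;  2% of max(1, |F·v|) = 1.54428.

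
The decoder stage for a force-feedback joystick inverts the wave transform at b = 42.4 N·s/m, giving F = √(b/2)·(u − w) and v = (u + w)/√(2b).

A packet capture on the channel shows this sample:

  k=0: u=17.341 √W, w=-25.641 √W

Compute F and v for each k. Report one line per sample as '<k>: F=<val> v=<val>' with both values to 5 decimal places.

0: F=197.90399 v=-0.90132

k=0: u−w=42.98200, u+w=-8.30000; √(b/2)=4.60435, √(2b)=9.20869; F=4.60435×42.982=197.90399, v=-8.30000/9.20869=-0.90132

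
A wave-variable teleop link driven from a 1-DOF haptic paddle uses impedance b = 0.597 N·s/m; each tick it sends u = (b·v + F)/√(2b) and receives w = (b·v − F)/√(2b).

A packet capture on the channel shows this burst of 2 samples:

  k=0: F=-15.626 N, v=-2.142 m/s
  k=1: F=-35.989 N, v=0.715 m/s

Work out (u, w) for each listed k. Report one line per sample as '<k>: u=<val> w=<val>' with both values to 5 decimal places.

0: u=-15.47060 w=13.13003
1: u=-32.54511 w=33.32640

k=0: b·v=0.597×(-2.142)=-1.27877; √(2b)=1.09270; u=(-1.27877+(-15.626))/1.09270=-15.47060, w=(-1.27877−(-15.626))/1.09270=13.13003
k=1: b·v=0.597×0.715=0.42685; √(2b)=1.09270; u=(0.42685+(-35.989))/1.09270=-32.54511, w=(0.42685−(-35.989))/1.09270=33.32640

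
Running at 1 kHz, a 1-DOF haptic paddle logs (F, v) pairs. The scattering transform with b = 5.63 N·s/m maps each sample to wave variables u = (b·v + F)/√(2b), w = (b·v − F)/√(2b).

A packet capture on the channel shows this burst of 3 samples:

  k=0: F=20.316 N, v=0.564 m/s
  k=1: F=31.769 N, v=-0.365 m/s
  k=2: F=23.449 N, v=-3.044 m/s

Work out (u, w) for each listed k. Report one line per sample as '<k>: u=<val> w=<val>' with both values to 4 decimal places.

k=0: b·v=5.63×0.564=3.1753; √(2b)=3.3556; u=(3.1753+20.316)/3.3556=7.0006, w=(3.1753−20.316)/3.3556=-5.1081
k=1: b·v=5.63×(-0.365)=-2.0549; √(2b)=3.3556; u=(-2.0549+31.769)/3.3556=8.8551, w=(-2.0549−31.769)/3.3556=-10.0799
k=2: b·v=5.63×(-3.044)=-17.1377; √(2b)=3.3556; u=(-17.1377+23.449)/3.3556=1.8808, w=(-17.1377−23.449)/3.3556=-12.0952

0: u=7.0006 w=-5.1081
1: u=8.8551 w=-10.0799
2: u=1.8808 w=-12.0952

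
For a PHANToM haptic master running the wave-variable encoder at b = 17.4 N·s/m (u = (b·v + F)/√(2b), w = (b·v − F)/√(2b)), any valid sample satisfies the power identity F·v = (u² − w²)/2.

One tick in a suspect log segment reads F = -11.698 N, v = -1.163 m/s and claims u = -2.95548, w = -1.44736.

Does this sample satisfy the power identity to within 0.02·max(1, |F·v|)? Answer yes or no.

F·v = (-11.698)×(-1.163) = 13.6048 W.
(u² − w²)/2 = (8.7349 − 2.0949)/2 = 3.3200 W.
|Δ| = 10.2848;  2% of max(1, |F·v|) = 0.2721.

no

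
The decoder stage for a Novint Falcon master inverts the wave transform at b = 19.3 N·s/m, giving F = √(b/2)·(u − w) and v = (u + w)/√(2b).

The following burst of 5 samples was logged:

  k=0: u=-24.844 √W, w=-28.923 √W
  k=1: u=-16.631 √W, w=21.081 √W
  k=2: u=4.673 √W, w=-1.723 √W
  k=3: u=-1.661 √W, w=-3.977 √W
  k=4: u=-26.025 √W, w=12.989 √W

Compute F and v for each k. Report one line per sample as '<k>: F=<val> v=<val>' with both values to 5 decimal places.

0: F=12.67119 v=-8.65410
1: F=-117.15025 v=0.71625
2: F=19.86882 v=0.47482
3: F=7.19453 v=-0.90747
4: F=-121.19484 v=-2.09822

k=0: u−w=4.07900, u+w=-53.76700; √(b/2)=3.10644, √(2b)=6.21289; F=3.10644×4.079=12.67119, v=-53.76700/6.21289=-8.65410
k=1: u−w=-37.71200, u+w=4.45000; √(b/2)=3.10644, √(2b)=6.21289; F=3.10644×(-37.712)=-117.15025, v=4.45000/6.21289=0.71625
k=2: u−w=6.39600, u+w=2.95000; √(b/2)=3.10644, √(2b)=6.21289; F=3.10644×6.396=19.86882, v=2.95000/6.21289=0.47482
k=3: u−w=2.31600, u+w=-5.63800; √(b/2)=3.10644, √(2b)=6.21289; F=3.10644×2.316=7.19453, v=-5.63800/6.21289=-0.90747
k=4: u−w=-39.01400, u+w=-13.03600; √(b/2)=3.10644, √(2b)=6.21289; F=3.10644×(-39.014)=-121.19484, v=-13.03600/6.21289=-2.09822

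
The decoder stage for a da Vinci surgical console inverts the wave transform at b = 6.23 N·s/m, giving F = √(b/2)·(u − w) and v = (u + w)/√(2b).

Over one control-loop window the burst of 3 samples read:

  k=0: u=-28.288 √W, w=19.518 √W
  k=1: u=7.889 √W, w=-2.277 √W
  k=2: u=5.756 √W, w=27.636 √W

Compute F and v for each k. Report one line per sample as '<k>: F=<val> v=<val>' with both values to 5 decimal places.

k=0: u−w=-47.80600, u+w=-8.77000; √(b/2)=1.76494, √(2b)=3.52987; F=1.76494×(-47.806)=-84.37454, v=-8.77000/3.52987=-2.48451
k=1: u−w=10.16600, u+w=5.61200; √(b/2)=1.76494, √(2b)=3.52987; F=1.76494×10.166=17.94234, v=5.61200/3.52987=1.58986
k=2: u−w=-21.88000, u+w=33.39200; √(b/2)=1.76494, √(2b)=3.52987; F=1.76494×(-21.88)=-38.61681, v=33.39200/3.52987=9.45983

0: F=-84.37454 v=-2.48451
1: F=17.94234 v=1.58986
2: F=-38.61681 v=9.45983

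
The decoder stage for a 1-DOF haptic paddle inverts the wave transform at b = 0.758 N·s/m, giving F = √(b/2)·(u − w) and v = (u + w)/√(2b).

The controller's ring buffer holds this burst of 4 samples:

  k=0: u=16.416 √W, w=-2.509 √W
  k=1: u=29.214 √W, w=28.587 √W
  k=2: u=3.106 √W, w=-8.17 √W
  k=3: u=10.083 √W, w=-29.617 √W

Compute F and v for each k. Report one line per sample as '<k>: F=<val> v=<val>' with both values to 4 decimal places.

0: F=11.6508 v=11.2949
1: F=0.3860 v=46.9446
2: F=6.9418 v=-4.1129
3: F=24.4405 v=-15.8651

k=0: u−w=18.9250, u+w=13.9070; √(b/2)=0.6156, √(2b)=1.2313; F=0.6156×18.925=11.6508, v=13.9070/1.2313=11.2949
k=1: u−w=0.6270, u+w=57.8010; √(b/2)=0.6156, √(2b)=1.2313; F=0.6156×0.627=0.3860, v=57.8010/1.2313=46.9446
k=2: u−w=11.2760, u+w=-5.0640; √(b/2)=0.6156, √(2b)=1.2313; F=0.6156×11.276=6.9418, v=-5.0640/1.2313=-4.1129
k=3: u−w=39.7000, u+w=-19.5340; √(b/2)=0.6156, √(2b)=1.2313; F=0.6156×39.7=24.4405, v=-19.5340/1.2313=-15.8651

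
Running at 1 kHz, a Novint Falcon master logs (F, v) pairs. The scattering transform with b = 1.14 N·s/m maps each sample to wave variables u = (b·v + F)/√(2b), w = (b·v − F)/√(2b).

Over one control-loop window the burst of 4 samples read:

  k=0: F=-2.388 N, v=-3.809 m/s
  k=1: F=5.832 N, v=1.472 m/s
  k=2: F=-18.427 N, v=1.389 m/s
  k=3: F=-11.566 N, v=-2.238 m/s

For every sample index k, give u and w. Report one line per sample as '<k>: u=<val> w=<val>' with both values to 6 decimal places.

k=0: b·v=1.14×(-3.809)=-4.342260; √(2b)=1.509967; u=(-4.342260+(-2.388))/1.509967=-4.457224, w=(-4.342260−(-2.388))/1.509967=-1.294240
k=1: b·v=1.14×1.472=1.678080; √(2b)=1.509967; u=(1.678080+5.832)/1.509967=4.973672, w=(1.678080−5.832)/1.509967=-2.751001
k=2: b·v=1.14×1.389=1.583460; √(2b)=1.509967; u=(1.583460+(-18.427))/1.509967=-11.154907, w=(1.583460−(-18.427))/1.509967=13.252251
k=3: b·v=1.14×(-2.238)=-2.551320; √(2b)=1.509967; u=(-2.551320+(-11.566))/1.509967=-9.349424, w=(-2.551320−(-11.566))/1.509967=5.970118

0: u=-4.457224 w=-1.294240
1: u=4.973672 w=-2.751001
2: u=-11.154907 w=13.252251
3: u=-9.349424 w=5.970118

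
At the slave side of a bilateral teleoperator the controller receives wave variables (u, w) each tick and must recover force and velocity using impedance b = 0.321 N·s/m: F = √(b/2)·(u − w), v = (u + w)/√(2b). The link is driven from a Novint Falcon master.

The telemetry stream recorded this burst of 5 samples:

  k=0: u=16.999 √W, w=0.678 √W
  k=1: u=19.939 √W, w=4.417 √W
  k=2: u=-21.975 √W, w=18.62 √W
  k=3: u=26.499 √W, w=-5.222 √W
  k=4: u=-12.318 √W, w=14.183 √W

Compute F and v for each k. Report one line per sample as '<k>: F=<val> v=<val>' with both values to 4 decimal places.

0: F=6.5386 v=22.0618
1: F=6.2185 v=30.3975
2: F=-16.2634 v=-4.1872
3: F=12.7082 v=26.5548
4: F=-10.6170 v=2.3276

k=0: u−w=16.3210, u+w=17.6770; √(b/2)=0.4006, √(2b)=0.8012; F=0.4006×16.321=6.5386, v=17.6770/0.8012=22.0618
k=1: u−w=15.5220, u+w=24.3560; √(b/2)=0.4006, √(2b)=0.8012; F=0.4006×15.522=6.2185, v=24.3560/0.8012=30.3975
k=2: u−w=-40.5950, u+w=-3.3550; √(b/2)=0.4006, √(2b)=0.8012; F=0.4006×(-40.595)=-16.2634, v=-3.3550/0.8012=-4.1872
k=3: u−w=31.7210, u+w=21.2770; √(b/2)=0.4006, √(2b)=0.8012; F=0.4006×31.721=12.7082, v=21.2770/0.8012=26.5548
k=4: u−w=-26.5010, u+w=1.8650; √(b/2)=0.4006, √(2b)=0.8012; F=0.4006×(-26.501)=-10.6170, v=1.8650/0.8012=2.3276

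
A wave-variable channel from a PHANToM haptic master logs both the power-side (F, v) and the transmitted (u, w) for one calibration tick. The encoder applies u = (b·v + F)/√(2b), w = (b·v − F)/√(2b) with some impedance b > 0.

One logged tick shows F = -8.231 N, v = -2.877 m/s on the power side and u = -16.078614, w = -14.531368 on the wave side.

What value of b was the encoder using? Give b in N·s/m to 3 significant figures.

b = 56.6 N·s/m

u + w = -30.609982;  u + w = √(2b)·v, so √(2b) = -30.609982/(-2.877) = 10.639549.
b = (√(2b))²/2 = 113.199999/2 = 56.600000.
(Check via u − w = 2F/√(2b): u − w = -1.547246, 2F/√(2b) = -1.547246.)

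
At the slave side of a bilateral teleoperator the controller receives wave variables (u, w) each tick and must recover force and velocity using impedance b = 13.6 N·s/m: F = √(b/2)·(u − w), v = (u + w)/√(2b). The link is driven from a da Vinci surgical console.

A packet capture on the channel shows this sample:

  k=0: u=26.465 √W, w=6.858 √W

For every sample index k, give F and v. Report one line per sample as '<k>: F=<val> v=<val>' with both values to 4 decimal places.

k=0: u−w=19.6070, u+w=33.3230; √(b/2)=2.6077, √(2b)=5.2154; F=2.6077×19.607=51.1288, v=33.3230/5.2154=6.3894

0: F=51.1288 v=6.3894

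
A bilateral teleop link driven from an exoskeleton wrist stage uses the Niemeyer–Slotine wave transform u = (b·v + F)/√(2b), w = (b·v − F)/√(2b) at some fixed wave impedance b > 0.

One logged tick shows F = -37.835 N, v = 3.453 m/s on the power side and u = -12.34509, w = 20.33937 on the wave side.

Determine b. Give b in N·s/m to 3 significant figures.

b = 2.68 N·s/m

u + w = 7.9943;  u + w = √(2b)·v, so √(2b) = 7.9943/3.453 = 2.3152.
b = (√(2b))²/2 = 5.3600/2 = 2.6800.
(Check via u − w = 2F/√(2b): u − w = -32.6845, 2F/√(2b) = -32.6844.)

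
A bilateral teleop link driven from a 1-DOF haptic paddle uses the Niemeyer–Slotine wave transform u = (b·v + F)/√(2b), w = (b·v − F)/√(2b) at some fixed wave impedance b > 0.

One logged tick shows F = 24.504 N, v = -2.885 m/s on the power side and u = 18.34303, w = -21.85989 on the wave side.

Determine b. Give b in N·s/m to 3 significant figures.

u + w = -3.51686;  u + w = √(2b)·v, so √(2b) = -3.51686/(-2.885) = 1.21902.
b = (√(2b))²/2 = 1.48600/2 = 0.74300.
(Check via u − w = 2F/√(2b): u − w = 40.20292, 2F/√(2b) = 40.20293.)

b = 0.743 N·s/m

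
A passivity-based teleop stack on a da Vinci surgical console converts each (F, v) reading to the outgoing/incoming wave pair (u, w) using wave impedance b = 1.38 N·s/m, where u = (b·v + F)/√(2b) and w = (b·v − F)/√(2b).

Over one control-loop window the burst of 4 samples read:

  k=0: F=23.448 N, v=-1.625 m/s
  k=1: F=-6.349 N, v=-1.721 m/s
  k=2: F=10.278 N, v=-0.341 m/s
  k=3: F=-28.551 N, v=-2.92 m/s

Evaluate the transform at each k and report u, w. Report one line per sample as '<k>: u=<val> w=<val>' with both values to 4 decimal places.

k=0: b·v=1.38×(-1.625)=-2.2425; √(2b)=1.6613; u=(-2.2425+23.448)/1.6613=12.7642, w=(-2.2425−23.448)/1.6613=-15.4639
k=1: b·v=1.38×(-1.721)=-2.3750; √(2b)=1.6613; u=(-2.3750+(-6.349))/1.6613=-5.2512, w=(-2.3750−(-6.349))/1.6613=2.3921
k=2: b·v=1.38×(-0.341)=-0.4706; √(2b)=1.6613; u=(-0.4706+10.278)/1.6613=5.9034, w=(-0.4706−10.278)/1.6613=-6.4699
k=3: b·v=1.38×(-2.92)=-4.0296; √(2b)=1.6613; u=(-4.0296+(-28.551))/1.6613=-19.6112, w=(-4.0296−(-28.551))/1.6613=14.7601

0: u=12.7642 w=-15.4639
1: u=-5.2512 w=2.3921
2: u=5.9034 w=-6.4699
3: u=-19.6112 w=14.7601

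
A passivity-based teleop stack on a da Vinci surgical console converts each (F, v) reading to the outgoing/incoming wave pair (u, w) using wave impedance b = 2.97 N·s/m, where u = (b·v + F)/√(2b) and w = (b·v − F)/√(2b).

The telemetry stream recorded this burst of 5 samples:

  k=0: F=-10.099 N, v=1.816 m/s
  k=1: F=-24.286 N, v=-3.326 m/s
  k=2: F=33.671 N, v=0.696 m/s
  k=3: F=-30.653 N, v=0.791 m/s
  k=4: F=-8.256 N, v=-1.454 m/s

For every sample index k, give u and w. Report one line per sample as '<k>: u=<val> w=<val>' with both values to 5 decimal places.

0: u=-1.93068 w=6.35666
1: u=-14.01775 w=5.91158
2: u=14.66353 w=-12.96723
3: u=-11.61316 w=13.54100
4: u=-5.15933 w=1.61563

k=0: b·v=2.97×1.816=5.39352; √(2b)=2.43721; u=(5.39352+(-10.099))/2.43721=-1.93068, w=(5.39352−(-10.099))/2.43721=6.35666
k=1: b·v=2.97×(-3.326)=-9.87822; √(2b)=2.43721; u=(-9.87822+(-24.286))/2.43721=-14.01775, w=(-9.87822−(-24.286))/2.43721=5.91158
k=2: b·v=2.97×0.696=2.06712; √(2b)=2.43721; u=(2.06712+33.671)/2.43721=14.66353, w=(2.06712−33.671)/2.43721=-12.96723
k=3: b·v=2.97×0.791=2.34927; √(2b)=2.43721; u=(2.34927+(-30.653))/2.43721=-11.61316, w=(2.34927−(-30.653))/2.43721=13.54100
k=4: b·v=2.97×(-1.454)=-4.31838; √(2b)=2.43721; u=(-4.31838+(-8.256))/2.43721=-5.15933, w=(-4.31838−(-8.256))/2.43721=1.61563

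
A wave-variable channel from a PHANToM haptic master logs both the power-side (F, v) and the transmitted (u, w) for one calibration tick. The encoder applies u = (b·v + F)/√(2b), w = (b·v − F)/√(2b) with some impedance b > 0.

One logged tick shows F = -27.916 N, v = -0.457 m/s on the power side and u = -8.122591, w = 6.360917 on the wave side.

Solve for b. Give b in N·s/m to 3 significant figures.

b = 7.43 N·s/m

u + w = -1.761674;  u + w = √(2b)·v, so √(2b) = -1.761674/(-0.457) = 3.854867.
b = (√(2b))²/2 = 14.859996/2 = 7.429998.
(Check via u − w = 2F/√(2b): u − w = -14.483508, 2F/√(2b) = -14.483511.)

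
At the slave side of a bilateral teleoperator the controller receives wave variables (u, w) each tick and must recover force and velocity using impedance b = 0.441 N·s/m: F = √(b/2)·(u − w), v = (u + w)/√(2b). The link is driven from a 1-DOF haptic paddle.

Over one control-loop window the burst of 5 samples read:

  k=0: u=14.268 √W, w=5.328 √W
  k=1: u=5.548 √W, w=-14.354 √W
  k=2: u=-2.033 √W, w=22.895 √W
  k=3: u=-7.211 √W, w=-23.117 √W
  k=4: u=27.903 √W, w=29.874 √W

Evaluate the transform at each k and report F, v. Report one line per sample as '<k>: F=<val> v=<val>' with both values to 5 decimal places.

0: F=4.19799 v=20.86571
1: F=9.34547 v=-9.37658
2: F=-11.70555 v=22.21374
3: F=7.46905 v=-32.29308
4: F=-0.92553 v=61.52062

k=0: u−w=8.94000, u+w=19.59600; √(b/2)=0.46957, √(2b)=0.93915; F=0.46957×8.94=4.19799, v=19.59600/0.93915=20.86571
k=1: u−w=19.90200, u+w=-8.80600; √(b/2)=0.46957, √(2b)=0.93915; F=0.46957×19.902=9.34547, v=-8.80600/0.93915=-9.37658
k=2: u−w=-24.92800, u+w=20.86200; √(b/2)=0.46957, √(2b)=0.93915; F=0.46957×(-24.928)=-11.70555, v=20.86200/0.93915=22.21374
k=3: u−w=15.90600, u+w=-30.32800; √(b/2)=0.46957, √(2b)=0.93915; F=0.46957×15.906=7.46905, v=-30.32800/0.93915=-32.29308
k=4: u−w=-1.97100, u+w=57.77700; √(b/2)=0.46957, √(2b)=0.93915; F=0.46957×(-1.971)=-0.92553, v=57.77700/0.93915=61.52062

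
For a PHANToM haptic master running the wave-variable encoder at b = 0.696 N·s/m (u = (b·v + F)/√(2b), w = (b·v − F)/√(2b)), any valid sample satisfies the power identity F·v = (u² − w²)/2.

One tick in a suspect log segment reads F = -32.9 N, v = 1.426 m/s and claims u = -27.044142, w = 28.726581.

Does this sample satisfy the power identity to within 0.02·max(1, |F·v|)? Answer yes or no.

yes

F·v = (-32.9)×1.426 = -46.915400 W.
(u² − w²)/2 = (731.385617 − 825.216456)/2 = -46.915420 W.
|Δ| = 0.000020;  2% of max(1, |F·v|) = 0.938308.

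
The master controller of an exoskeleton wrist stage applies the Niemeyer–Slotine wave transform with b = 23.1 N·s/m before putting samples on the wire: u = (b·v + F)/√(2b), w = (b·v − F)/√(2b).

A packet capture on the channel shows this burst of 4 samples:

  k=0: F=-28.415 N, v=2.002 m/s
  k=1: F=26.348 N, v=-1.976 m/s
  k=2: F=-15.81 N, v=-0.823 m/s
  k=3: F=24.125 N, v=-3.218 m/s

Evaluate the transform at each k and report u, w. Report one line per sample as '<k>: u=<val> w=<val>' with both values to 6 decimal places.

0: u=2.623370 w=10.984340
1: u=-2.839111 w=-10.591876
2: u=-5.122996 w=-0.470983
3: u=-7.387137 w=-14.485796

k=0: b·v=23.1×2.002=46.246200; √(2b)=6.797058; u=(46.246200+(-28.415))/6.797058=2.623370, w=(46.246200−(-28.415))/6.797058=10.984340
k=1: b·v=23.1×(-1.976)=-45.645600; √(2b)=6.797058; u=(-45.645600+26.348)/6.797058=-2.839111, w=(-45.645600−26.348)/6.797058=-10.591876
k=2: b·v=23.1×(-0.823)=-19.011300; √(2b)=6.797058; u=(-19.011300+(-15.81))/6.797058=-5.122996, w=(-19.011300−(-15.81))/6.797058=-0.470983
k=3: b·v=23.1×(-3.218)=-74.335800; √(2b)=6.797058; u=(-74.335800+24.125)/6.797058=-7.387137, w=(-74.335800−24.125)/6.797058=-14.485796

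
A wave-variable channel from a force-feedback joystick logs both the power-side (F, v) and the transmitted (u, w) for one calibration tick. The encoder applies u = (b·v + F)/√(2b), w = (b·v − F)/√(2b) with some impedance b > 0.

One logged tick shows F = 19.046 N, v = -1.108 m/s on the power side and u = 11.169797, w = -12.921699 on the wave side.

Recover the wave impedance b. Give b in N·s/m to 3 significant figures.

u + w = -1.751902;  u + w = √(2b)·v, so √(2b) = -1.751902/(-1.108) = 1.581139.
b = (√(2b))²/2 = 2.500001/2 = 1.250000.
(Check via u − w = 2F/√(2b): u − w = 24.091496, 2F/√(2b) = 24.091494.)

b = 1.25 N·s/m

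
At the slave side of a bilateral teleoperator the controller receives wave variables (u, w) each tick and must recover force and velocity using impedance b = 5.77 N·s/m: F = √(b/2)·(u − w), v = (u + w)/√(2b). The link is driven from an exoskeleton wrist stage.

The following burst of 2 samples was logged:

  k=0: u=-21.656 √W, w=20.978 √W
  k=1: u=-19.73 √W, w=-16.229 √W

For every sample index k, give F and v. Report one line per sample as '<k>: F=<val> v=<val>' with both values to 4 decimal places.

k=0: u−w=-42.6340, u+w=-0.6780; √(b/2)=1.6985, √(2b)=3.3971; F=1.6985×(-42.634)=-72.4151, v=-0.6780/3.3971=-0.1996
k=1: u−w=-3.5010, u+w=-35.9590; √(b/2)=1.6985, √(2b)=3.3971; F=1.6985×(-3.501)=-5.9465, v=-35.9590/3.3971=-10.5853

0: F=-72.4151 v=-0.1996
1: F=-5.9465 v=-10.5853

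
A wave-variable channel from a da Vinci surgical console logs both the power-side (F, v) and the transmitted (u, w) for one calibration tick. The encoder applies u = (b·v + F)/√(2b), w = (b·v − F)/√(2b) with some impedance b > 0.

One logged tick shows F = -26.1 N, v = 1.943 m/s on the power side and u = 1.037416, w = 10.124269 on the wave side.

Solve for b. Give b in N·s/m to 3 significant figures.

b = 16.5 N·s/m

u + w = 11.161685;  u + w = √(2b)·v, so √(2b) = 11.161685/1.943 = 5.744563.
b = (√(2b))²/2 = 32.999999/2 = 16.499999.
(Check via u − w = 2F/√(2b): u − w = -9.086853, 2F/√(2b) = -9.086854.)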